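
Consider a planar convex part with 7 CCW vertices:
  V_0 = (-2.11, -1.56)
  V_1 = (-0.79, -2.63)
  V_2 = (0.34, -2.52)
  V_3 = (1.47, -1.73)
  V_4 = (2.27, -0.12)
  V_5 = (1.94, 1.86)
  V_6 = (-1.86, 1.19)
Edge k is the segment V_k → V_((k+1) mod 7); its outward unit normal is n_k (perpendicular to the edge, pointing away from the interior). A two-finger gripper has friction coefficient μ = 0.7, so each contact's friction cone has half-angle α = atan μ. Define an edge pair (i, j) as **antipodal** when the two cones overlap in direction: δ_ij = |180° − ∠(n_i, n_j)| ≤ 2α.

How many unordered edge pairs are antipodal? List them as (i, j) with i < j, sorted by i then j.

count = 8; pairs: (0,4), (0,5), (1,5), (2,5), (2,6), (3,5), (3,6), (4,6)

α = atan 0.7 = 34.99°;  2α = 69.98°
n_0 = (-0.6297, -0.7768)
n_1 = (+0.0969, -0.9953)
n_2 = (+0.5730, -0.8196)
n_3 = (+0.8955, -0.4450)
n_4 = (+0.9864, +0.1644)
n_5 = (-0.1736, +0.9848)
n_6 = (-0.9959, +0.0905)
  (0,1): δ = 135.41°  ·
  (0,2): δ = 106.01°  ·
  (0,3): δ = 77.39°  ·
  (0,4): δ = 41.51°  ✓
  (0,5): δ = 49.03°  ✓
  (0,6): δ = 123.83°  ·
  (1,2): δ = 150.60°  ·
  (1,3): δ = 121.98°  ·
  (1,4): δ = 86.10°  ·
  (1,5): δ = 4.44°  ✓
  (1,6): δ = 79.25°  ·
  (2,3): δ = 151.38°  ·
  (2,4): δ = 115.50°  ·
  (2,5): δ = 24.96°  ✓
  (2,6): δ = 49.85°  ✓
  (3,4): δ = 144.12°  ·
  (3,5): δ = 53.58°  ✓
  (3,6): δ = 21.23°  ✓
  (4,5): δ = 89.46°  ·
  (4,6): δ = 14.66°  ✓
  (5,6): δ = 105.19°  ·
antipodal pairs: 8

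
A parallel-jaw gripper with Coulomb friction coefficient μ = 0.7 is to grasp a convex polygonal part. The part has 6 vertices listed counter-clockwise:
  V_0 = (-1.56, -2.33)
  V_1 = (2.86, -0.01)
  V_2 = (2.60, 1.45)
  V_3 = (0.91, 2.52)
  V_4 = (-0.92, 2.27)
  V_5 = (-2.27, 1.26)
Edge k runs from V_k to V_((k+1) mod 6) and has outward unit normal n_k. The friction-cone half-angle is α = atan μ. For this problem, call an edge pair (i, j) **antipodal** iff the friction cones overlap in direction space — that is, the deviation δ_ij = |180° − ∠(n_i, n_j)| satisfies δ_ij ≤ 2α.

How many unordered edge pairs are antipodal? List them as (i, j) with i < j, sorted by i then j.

count = 6; pairs: (0,2), (0,3), (0,4), (1,4), (1,5), (2,5)

α = atan 0.7 = 34.99°;  2α = 69.98°
n_0 = (+0.4648, -0.8854)
n_1 = (+0.9845, +0.1753)
n_2 = (+0.5349, +0.8449)
n_3 = (-0.1354, +0.9908)
n_4 = (-0.5991, +0.8007)
n_5 = (-0.9810, -0.1940)
  (0,1): δ = 107.60°  ·
  (0,2): δ = 60.03°  ✓
  (0,3): δ = 19.92°  ✓
  (0,4): δ = 9.11°  ✓
  (0,5): δ = 73.49°  ·
  (1,2): δ = 132.44°  ·
  (1,3): δ = 92.32°  ·
  (1,4): δ = 63.30°  ✓
  (1,5): δ = 1.09°  ✓
  (2,3): δ = 139.88°  ·
  (2,4): δ = 110.86°  ·
  (2,5): δ = 46.47°  ✓
  (3,4): δ = 150.98°  ·
  (3,5): δ = 86.59°  ·
  (4,5): δ = 115.61°  ·
antipodal pairs: 6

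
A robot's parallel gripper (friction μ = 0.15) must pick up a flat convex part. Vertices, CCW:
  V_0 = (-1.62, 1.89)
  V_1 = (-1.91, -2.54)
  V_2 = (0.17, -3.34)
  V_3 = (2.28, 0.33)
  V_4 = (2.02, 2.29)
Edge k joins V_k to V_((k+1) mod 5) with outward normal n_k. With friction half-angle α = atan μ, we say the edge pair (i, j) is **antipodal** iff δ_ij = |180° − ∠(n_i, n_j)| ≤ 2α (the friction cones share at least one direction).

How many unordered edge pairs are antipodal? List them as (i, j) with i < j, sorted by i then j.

count = 1; pairs: (0,3)

α = atan 0.15 = 8.53°;  2α = 17.06°
n_0 = (-0.9979, +0.0653)
n_1 = (-0.3590, -0.9333)
n_2 = (+0.8669, -0.4984)
n_3 = (+0.9913, +0.1315)
n_4 = (-0.1092, +0.9940)
  (0,1): δ = 107.29°  ·
  (0,2): δ = 26.15°  ·
  (0,3): δ = 11.30°  ✓
  (0,4): δ = 100.02°  ·
  (1,2): δ = 98.86°  ·
  (1,3): δ = 61.41°  ·
  (1,4): δ = 27.31°  ·
  (2,3): δ = 142.55°  ·
  (2,4): δ = 53.83°  ·
  (3,4): δ = 91.29°  ·
antipodal pairs: 1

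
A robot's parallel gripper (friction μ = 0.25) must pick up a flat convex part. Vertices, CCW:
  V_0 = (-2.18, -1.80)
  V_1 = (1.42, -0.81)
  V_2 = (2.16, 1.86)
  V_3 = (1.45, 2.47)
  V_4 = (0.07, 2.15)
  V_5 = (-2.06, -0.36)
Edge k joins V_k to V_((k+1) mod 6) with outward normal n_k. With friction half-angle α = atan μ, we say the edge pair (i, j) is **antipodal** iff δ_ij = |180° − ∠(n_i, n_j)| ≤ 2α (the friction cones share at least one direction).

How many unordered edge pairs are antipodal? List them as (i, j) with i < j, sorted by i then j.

count = 3; pairs: (0,3), (1,4), (1,5)

α = atan 0.25 = 14.04°;  2α = 28.07°
n_0 = (+0.2652, -0.9642)
n_1 = (+0.9637, -0.2671)
n_2 = (+0.6517, +0.7585)
n_3 = (-0.2259, +0.9742)
n_4 = (-0.7625, +0.6470)
n_5 = (-0.9965, +0.0830)
  (0,1): δ = 120.87°  ·
  (0,2): δ = 56.04°  ·
  (0,3): δ = 2.32°  ✓
  (0,4): δ = 34.31°  ·
  (0,5): δ = 69.86°  ·
  (1,2): δ = 115.18°  ·
  (1,3): δ = 61.45°  ·
  (1,4): δ = 24.83°  ✓
  (1,5): δ = 10.73°  ✓
  (2,3): δ = 126.28°  ·
  (2,4): δ = 89.65°  ·
  (2,5): δ = 54.10°  ·
  (3,4): δ = 143.37°  ·
  (3,5): δ = 107.82°  ·
  (4,5): δ = 144.45°  ·
antipodal pairs: 3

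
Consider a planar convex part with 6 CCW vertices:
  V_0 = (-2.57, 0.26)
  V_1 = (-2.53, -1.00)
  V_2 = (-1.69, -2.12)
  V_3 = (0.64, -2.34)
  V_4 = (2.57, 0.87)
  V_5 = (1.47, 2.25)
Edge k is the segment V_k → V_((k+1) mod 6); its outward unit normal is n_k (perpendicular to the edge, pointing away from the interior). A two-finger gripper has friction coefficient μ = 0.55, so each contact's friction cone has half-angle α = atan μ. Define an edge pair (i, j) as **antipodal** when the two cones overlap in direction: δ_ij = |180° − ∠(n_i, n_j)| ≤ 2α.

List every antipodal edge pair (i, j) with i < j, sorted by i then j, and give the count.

count = 6; pairs: (0,3), (0,4), (1,4), (2,4), (2,5), (3,5)

α = atan 0.55 = 28.81°;  2α = 57.62°
n_0 = (-0.9995, -0.0317)
n_1 = (-0.8000, -0.6000)
n_2 = (-0.0940, -0.9956)
n_3 = (+0.8570, -0.5153)
n_4 = (+0.7820, +0.6233)
n_5 = (-0.4419, +0.8971)
  (0,1): δ = 144.95°  ·
  (0,2): δ = 97.21°  ·
  (0,3): δ = 32.83°  ✓
  (0,4): δ = 36.74°  ✓
  (0,5): δ = 114.41°  ·
  (1,2): δ = 132.26°  ·
  (1,3): δ = 67.89°  ·
  (1,4): δ = 1.69°  ✓
  (1,5): δ = 79.35°  ·
  (2,3): δ = 115.62°  ·
  (2,4): δ = 46.05°  ✓
  (2,5): δ = 31.62°  ✓
  (3,4): δ = 110.43°  ·
  (3,5): δ = 32.76°  ✓
  (4,5): δ = 102.33°  ·
antipodal pairs: 6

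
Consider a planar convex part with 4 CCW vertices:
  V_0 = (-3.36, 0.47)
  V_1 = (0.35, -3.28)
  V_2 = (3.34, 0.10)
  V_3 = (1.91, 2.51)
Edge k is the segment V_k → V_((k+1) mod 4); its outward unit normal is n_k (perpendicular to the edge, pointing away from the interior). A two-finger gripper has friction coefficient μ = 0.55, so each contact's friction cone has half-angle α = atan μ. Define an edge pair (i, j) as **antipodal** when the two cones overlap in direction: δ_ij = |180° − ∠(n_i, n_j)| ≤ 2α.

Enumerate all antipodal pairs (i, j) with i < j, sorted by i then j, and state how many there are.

count = 2; pairs: (0,2), (1,3)

α = atan 0.55 = 28.81°;  2α = 57.62°
n_0 = (-0.7109, -0.7033)
n_1 = (+0.7490, -0.6626)
n_2 = (+0.8600, +0.5103)
n_3 = (-0.3610, +0.9326)
  (0,1): δ = 86.19°  ·
  (0,2): δ = 14.01°  ✓
  (0,3): δ = 66.47°  ·
  (1,2): δ = 107.82°  ·
  (1,3): δ = 27.34°  ✓
  (2,3): δ = 99.52°  ·
antipodal pairs: 2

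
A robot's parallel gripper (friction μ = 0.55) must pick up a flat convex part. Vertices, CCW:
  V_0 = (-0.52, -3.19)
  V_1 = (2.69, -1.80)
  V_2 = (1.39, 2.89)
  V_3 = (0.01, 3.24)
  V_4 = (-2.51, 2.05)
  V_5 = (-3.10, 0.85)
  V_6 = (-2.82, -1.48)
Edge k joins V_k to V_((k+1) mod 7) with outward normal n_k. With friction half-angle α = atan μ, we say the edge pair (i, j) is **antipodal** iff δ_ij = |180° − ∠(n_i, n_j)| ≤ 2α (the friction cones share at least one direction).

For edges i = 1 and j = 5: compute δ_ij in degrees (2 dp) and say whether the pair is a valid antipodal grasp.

α = atan 0.55 = 28.81°;  2α = 57.62°
edge 1: e_1 = (-1.30, +4.69);  n_1 = (+0.9637, +0.2671)
edge 5: e_5 = (+0.28, -2.33);  n_5 = (-0.9929, -0.1193)
∠(n_1, n_5) = 171.36°
δ = |180° − 171.36°| = 8.64°
8.64° ≤ 2α = 57.62°  →  valid

δ = 8.64°, valid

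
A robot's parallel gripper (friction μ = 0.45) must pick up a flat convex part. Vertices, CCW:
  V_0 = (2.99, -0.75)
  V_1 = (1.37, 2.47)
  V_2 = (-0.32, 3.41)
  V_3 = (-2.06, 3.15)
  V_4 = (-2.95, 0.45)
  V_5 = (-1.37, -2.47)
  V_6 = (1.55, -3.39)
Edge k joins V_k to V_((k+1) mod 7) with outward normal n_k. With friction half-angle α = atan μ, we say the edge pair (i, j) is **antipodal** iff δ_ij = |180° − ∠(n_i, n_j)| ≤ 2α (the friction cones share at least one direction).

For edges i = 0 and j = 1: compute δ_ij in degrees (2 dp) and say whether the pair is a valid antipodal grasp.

α = atan 0.45 = 24.23°;  2α = 48.46°
edge 0: e_0 = (-1.62, +3.22);  n_0 = (+0.8933, +0.4494)
edge 1: e_1 = (-1.69, +0.94);  n_1 = (+0.4861, +0.8739)
∠(n_0, n_1) = 34.21°
δ = |180° − 34.21°| = 145.79°
145.79° > 2α = 48.46°  →  invalid

δ = 145.79°, invalid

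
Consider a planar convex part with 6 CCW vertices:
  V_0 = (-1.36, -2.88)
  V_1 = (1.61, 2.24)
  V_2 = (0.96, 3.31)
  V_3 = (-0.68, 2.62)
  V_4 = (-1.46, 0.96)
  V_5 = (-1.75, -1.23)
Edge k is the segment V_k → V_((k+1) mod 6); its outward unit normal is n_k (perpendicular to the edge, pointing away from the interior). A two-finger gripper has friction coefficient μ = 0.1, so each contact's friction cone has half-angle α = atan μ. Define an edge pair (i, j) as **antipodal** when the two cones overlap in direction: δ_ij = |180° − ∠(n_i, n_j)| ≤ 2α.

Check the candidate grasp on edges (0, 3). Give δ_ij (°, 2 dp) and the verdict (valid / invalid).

δ = 4.95°, valid

α = atan 0.1 = 5.71°;  2α = 11.42°
edge 0: e_0 = (+2.97, +5.12);  n_0 = (+0.8650, -0.5018)
edge 3: e_3 = (-0.78, -1.66);  n_3 = (-0.9051, +0.4253)
∠(n_0, n_3) = 175.05°
δ = |180° − 175.05°| = 4.95°
4.95° ≤ 2α = 11.42°  →  valid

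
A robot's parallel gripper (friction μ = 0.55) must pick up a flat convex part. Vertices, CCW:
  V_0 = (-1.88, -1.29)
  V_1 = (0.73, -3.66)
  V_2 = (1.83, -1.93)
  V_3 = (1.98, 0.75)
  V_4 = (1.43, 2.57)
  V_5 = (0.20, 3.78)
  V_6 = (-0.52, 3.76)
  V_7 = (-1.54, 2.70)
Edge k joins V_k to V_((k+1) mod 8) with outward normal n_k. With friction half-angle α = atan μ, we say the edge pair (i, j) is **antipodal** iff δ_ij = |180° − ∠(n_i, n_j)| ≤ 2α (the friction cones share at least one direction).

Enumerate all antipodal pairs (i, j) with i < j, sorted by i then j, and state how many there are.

count = 11; pairs: (0,2), (0,3), (0,4), (0,5), (1,5), (1,6), (1,7), (2,6), (2,7), (3,7), (4,7)

α = atan 0.55 = 28.81°;  2α = 57.62°
n_0 = (-0.6722, -0.7403)
n_1 = (+0.8439, -0.5366)
n_2 = (+0.9984, -0.0559)
n_3 = (+0.9572, +0.2893)
n_4 = (+0.7013, +0.7129)
n_5 = (-0.0278, +0.9996)
n_6 = (-0.7206, +0.6934)
n_7 = (-0.9964, +0.0849)
  (0,1): δ = 80.21°  ·
  (0,2): δ = 50.96°  ✓
  (0,3): δ = 30.94°  ✓
  (0,4): δ = 2.29°  ✓
  (0,5): δ = 43.83°  ✓
  (0,6): δ = 88.34°  ·
  (0,7): δ = 127.37°  ·
  (1,2): δ = 150.75°  ·
  (1,3): δ = 130.74°  ·
  (1,4): δ = 102.08°  ·
  (1,5): δ = 55.96°  ✓
  (1,6): δ = 11.45°  ✓
  (1,7): δ = 27.58°  ✓
  (2,3): δ = 159.98°  ·
  (2,4): δ = 131.33°  ·
  (2,5): δ = 85.21°  ·
  (2,6): δ = 40.69°  ✓
  (2,7): δ = 1.67°  ✓
  (3,4): δ = 151.35°  ·
  (3,5): δ = 105.22°  ·
  (3,6): δ = 60.71°  ·
  (3,7): δ = 21.69°  ✓
  (4,5): δ = 133.88°  ·
  (4,6): δ = 89.37°  ·
  (4,7): δ = 50.34°  ✓
  (5,6): δ = 135.49°  ·
  (5,7): δ = 96.46°  ·
  (6,7): δ = 140.97°  ·
antipodal pairs: 11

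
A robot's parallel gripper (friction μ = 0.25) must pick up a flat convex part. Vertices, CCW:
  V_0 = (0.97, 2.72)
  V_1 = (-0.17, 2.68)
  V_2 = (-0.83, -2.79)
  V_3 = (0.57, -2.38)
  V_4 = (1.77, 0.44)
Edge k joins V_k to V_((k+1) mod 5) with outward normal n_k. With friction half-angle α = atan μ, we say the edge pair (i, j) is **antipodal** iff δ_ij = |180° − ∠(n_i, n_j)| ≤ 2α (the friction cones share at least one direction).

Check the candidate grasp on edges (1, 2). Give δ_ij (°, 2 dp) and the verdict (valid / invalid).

δ = 66.80°, invalid

α = atan 0.25 = 14.04°;  2α = 28.07°
edge 1: e_1 = (-0.66, -5.47);  n_1 = (-0.9928, +0.1198)
edge 2: e_2 = (+1.40, +0.41);  n_2 = (+0.2811, -0.9597)
∠(n_1, n_2) = 113.20°
δ = |180° − 113.20°| = 66.80°
66.80° > 2α = 28.07°  →  invalid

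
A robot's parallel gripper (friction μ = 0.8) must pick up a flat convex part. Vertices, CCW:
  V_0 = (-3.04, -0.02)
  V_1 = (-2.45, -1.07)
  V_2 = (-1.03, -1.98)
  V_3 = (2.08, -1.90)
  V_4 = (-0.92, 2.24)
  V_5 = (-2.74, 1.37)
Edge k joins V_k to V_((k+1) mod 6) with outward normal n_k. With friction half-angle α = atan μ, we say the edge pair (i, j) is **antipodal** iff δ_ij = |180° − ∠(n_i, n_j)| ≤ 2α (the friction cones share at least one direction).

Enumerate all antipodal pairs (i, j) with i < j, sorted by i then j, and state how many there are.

count = 7; pairs: (0,3), (1,3), (1,4), (2,3), (2,4), (2,5), (3,5)

α = atan 0.8 = 38.66°;  2α = 77.32°
n_0 = (-0.8718, -0.4899)
n_1 = (-0.5396, -0.8419)
n_2 = (+0.0257, -0.9997)
n_3 = (+0.8097, +0.5868)
n_4 = (-0.4313, +0.9022)
n_5 = (-0.9775, +0.2110)
  (0,1): δ = 151.99°  ·
  (0,2): δ = 117.86°  ·
  (0,3): δ = 6.60°  ✓
  (0,4): δ = 86.22°  ·
  (0,5): δ = 138.49°  ·
  (1,2): δ = 145.87°  ·
  (1,3): δ = 21.42°  ✓
  (1,4): δ = 58.20°  ✓
  (1,5): δ = 110.47°  ·
  (2,3): δ = 55.55°  ✓
  (2,4): δ = 24.08°  ✓
  (2,5): δ = 76.35°  ✓
  (3,4): δ = 100.38°  ·
  (3,5): δ = 48.11°  ✓
  (4,5): δ = 127.73°  ·
antipodal pairs: 7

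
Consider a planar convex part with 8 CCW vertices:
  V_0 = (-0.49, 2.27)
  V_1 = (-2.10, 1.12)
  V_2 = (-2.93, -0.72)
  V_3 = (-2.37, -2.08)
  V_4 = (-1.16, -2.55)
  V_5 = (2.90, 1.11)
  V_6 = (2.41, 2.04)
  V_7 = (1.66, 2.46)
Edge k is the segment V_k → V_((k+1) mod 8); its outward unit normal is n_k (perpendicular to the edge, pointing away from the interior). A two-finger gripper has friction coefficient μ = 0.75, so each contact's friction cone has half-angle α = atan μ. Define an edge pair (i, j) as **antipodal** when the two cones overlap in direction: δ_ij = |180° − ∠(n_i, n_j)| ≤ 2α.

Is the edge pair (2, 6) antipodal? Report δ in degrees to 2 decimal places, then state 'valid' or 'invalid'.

δ = 38.37°, valid

α = atan 0.75 = 36.87°;  2α = 73.74°
edge 2: e_2 = (+0.56, -1.36);  n_2 = (-0.9247, -0.3807)
edge 6: e_6 = (-0.75, +0.42);  n_6 = (+0.4886, +0.8725)
∠(n_2, n_6) = 141.63°
δ = |180° − 141.63°| = 38.37°
38.37° ≤ 2α = 73.74°  →  valid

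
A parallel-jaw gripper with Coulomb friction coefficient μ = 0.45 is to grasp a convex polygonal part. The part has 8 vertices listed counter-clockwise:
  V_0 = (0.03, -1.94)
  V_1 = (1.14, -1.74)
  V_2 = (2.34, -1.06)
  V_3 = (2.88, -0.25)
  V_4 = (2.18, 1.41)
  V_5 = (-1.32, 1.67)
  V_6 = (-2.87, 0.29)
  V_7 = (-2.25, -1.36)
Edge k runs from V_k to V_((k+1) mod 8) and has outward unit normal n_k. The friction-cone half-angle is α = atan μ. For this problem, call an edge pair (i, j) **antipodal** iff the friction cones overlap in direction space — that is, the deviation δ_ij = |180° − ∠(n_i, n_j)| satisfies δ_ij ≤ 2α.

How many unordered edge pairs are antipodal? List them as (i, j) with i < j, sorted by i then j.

α = atan 0.45 = 24.23°;  2α = 48.46°
n_0 = (+0.1773, -0.9842)
n_1 = (+0.4930, -0.8700)
n_2 = (+0.8321, -0.5547)
n_3 = (+0.9214, +0.3886)
n_4 = (+0.0741, +0.9973)
n_5 = (-0.6650, +0.7469)
n_6 = (-0.9361, -0.3517)
n_7 = (-0.2465, -0.9691)
  (0,1): δ = 160.68°  ·
  (0,2): δ = 133.90°  ·
  (0,3): δ = 77.35°  ·
  (0,4): δ = 14.46°  ✓
  (0,5): δ = 31.47°  ✓
  (0,6): δ = 100.38°  ·
  (0,7): δ = 155.51°  ·
  (1,2): δ = 153.23°  ·
  (1,3): δ = 96.67°  ·
  (1,4): δ = 33.79°  ✓
  (1,5): δ = 12.14°  ✓
  (1,6): δ = 81.06°  ·
  (1,7): δ = 136.19°  ·
  (2,3): δ = 123.45°  ·
  (2,4): δ = 60.56°  ·
  (2,5): δ = 14.63°  ✓
  (2,6): δ = 54.28°  ·
  (2,7): δ = 109.42°  ·
  (3,4): δ = 117.11°  ·
  (3,5): δ = 71.19°  ·
  (3,6): δ = 2.27°  ✓
  (3,7): δ = 52.86°  ·
  (4,5): δ = 134.07°  ·
  (4,6): δ = 65.16°  ·
  (4,7): δ = 10.02°  ✓
  (5,6): δ = 111.09°  ·
  (5,7): δ = 55.95°  ·
  (6,7): δ = 124.87°  ·
antipodal pairs: 7

count = 7; pairs: (0,4), (0,5), (1,4), (1,5), (2,5), (3,6), (4,7)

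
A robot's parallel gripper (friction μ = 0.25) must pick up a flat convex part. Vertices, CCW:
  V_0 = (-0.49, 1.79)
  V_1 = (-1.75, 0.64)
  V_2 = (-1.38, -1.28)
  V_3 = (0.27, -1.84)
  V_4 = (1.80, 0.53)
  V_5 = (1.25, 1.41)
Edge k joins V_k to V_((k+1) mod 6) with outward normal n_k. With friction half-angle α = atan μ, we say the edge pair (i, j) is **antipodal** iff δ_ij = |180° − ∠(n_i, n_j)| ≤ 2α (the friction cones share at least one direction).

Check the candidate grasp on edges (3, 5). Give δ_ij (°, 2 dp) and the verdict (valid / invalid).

δ = 69.47°, invalid

α = atan 0.25 = 14.04°;  2α = 28.07°
edge 3: e_3 = (+1.53, +2.37);  n_3 = (+0.8401, -0.5424)
edge 5: e_5 = (-1.74, +0.38);  n_5 = (+0.2134, +0.9770)
∠(n_3, n_5) = 110.53°
δ = |180° − 110.53°| = 69.47°
69.47° > 2α = 28.07°  →  invalid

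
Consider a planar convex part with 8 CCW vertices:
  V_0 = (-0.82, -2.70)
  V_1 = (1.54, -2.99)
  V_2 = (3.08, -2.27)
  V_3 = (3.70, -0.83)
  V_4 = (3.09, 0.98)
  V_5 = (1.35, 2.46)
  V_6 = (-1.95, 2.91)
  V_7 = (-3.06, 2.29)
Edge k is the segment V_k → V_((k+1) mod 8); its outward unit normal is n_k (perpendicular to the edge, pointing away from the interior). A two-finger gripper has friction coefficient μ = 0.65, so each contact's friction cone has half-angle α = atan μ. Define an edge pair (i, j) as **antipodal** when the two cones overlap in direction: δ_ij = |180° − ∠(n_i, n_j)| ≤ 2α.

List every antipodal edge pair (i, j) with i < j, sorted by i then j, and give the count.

α = atan 0.65 = 33.02°;  2α = 66.05°
n_0 = (-0.1220, -0.9925)
n_1 = (+0.4235, -0.9059)
n_2 = (+0.9185, -0.3955)
n_3 = (+0.9476, +0.3194)
n_4 = (+0.6479, +0.7617)
n_5 = (+0.1351, +0.9908)
n_6 = (-0.4876, +0.8730)
n_7 = (-0.9123, -0.4095)
  (0,1): δ = 147.94°  ·
  (0,2): δ = 106.29°  ·
  (0,3): δ = 64.37°  ✓
  (0,4): δ = 33.38°  ✓
  (0,5): δ = 0.76°  ✓
  (0,6): δ = 36.19°  ✓
  (0,7): δ = 121.18°  ·
  (1,2): δ = 138.35°  ·
  (1,3): δ = 96.43°  ·
  (1,4): δ = 65.44°  ✓
  (1,5): δ = 32.82°  ✓
  (1,6): δ = 4.13°  ✓
  (1,7): δ = 89.12°  ·
  (2,3): δ = 138.08°  ·
  (2,4): δ = 107.09°  ·
  (2,5): δ = 74.47°  ·
  (2,6): δ = 37.52°  ✓
  (2,7): δ = 47.47°  ✓
  (3,4): δ = 149.01°  ·
  (3,5): δ = 116.39°  ·
  (3,6): δ = 79.44°  ·
  (3,7): δ = 5.55°  ✓
  (4,5): δ = 147.38°  ·
  (4,6): δ = 110.43°  ·
  (4,7): δ = 25.44°  ✓
  (5,6): δ = 143.05°  ·
  (5,7): δ = 58.06°  ✓
  (6,7): δ = 95.01°  ·
antipodal pairs: 12

count = 12; pairs: (0,3), (0,4), (0,5), (0,6), (1,4), (1,5), (1,6), (2,6), (2,7), (3,7), (4,7), (5,7)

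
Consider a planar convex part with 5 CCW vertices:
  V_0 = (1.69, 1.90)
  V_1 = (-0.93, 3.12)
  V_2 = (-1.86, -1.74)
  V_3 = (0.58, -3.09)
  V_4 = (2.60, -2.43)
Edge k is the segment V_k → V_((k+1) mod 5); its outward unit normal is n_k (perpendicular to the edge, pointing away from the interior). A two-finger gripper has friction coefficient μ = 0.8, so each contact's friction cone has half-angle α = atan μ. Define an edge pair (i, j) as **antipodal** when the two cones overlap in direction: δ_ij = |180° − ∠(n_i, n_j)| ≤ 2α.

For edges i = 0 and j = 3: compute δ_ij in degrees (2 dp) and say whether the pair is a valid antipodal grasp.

α = atan 0.8 = 38.66°;  2α = 77.32°
edge 0: e_0 = (-2.62, +1.22);  n_0 = (+0.4221, +0.9065)
edge 3: e_3 = (+2.02, +0.66);  n_3 = (+0.3106, -0.9505)
∠(n_0, n_3) = 136.94°
δ = |180° − 136.94°| = 43.06°
43.06° ≤ 2α = 77.32°  →  valid

δ = 43.06°, valid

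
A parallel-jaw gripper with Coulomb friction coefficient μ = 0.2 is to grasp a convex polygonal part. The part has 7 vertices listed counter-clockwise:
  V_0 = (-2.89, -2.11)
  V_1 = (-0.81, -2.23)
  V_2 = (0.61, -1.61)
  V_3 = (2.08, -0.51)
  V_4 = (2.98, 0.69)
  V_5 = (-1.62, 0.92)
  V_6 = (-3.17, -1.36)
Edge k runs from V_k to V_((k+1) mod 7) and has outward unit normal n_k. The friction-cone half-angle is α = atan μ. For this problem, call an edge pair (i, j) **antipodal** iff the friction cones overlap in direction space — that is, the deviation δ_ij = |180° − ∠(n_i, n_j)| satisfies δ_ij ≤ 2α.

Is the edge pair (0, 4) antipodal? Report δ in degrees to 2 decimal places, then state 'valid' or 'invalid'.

δ = 0.44°, valid

α = atan 0.2 = 11.31°;  2α = 22.62°
edge 0: e_0 = (+2.08, -0.12);  n_0 = (-0.0576, -0.9983)
edge 4: e_4 = (-4.60, +0.23);  n_4 = (+0.0499, +0.9988)
∠(n_0, n_4) = 179.56°
δ = |180° − 179.56°| = 0.44°
0.44° ≤ 2α = 22.62°  →  valid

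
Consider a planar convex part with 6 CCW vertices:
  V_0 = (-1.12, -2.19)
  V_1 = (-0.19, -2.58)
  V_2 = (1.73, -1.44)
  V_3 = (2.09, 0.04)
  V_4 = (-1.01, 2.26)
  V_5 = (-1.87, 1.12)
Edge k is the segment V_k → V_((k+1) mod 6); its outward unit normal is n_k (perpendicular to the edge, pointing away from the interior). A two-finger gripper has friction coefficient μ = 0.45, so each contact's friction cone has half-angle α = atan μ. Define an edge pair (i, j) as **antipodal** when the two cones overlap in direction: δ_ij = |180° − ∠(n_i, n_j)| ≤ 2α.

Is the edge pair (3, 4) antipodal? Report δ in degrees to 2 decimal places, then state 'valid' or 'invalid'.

α = atan 0.45 = 24.23°;  2α = 48.46°
edge 3: e_3 = (-3.10, +2.22);  n_3 = (+0.5822, +0.8130)
edge 4: e_4 = (-0.86, -1.14);  n_4 = (-0.7983, +0.6022)
∠(n_3, n_4) = 88.58°
δ = |180° − 88.58°| = 91.42°
91.42° > 2α = 48.46°  →  invalid

δ = 91.42°, invalid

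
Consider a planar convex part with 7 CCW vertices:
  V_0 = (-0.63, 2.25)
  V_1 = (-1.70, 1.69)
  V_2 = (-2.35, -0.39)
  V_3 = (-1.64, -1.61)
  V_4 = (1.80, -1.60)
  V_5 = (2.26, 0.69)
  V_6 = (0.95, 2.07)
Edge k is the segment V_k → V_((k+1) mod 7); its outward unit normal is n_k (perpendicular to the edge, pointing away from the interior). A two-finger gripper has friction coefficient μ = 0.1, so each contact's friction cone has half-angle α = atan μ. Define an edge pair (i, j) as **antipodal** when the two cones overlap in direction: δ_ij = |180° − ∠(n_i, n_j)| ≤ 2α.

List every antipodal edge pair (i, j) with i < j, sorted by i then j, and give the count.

count = 2; pairs: (1,4), (3,6)

α = atan 0.1 = 5.71°;  2α = 11.42°
n_0 = (-0.4637, +0.8860)
n_1 = (-0.9545, +0.2983)
n_2 = (-0.8643, -0.5030)
n_3 = (+0.0029, -1.0000)
n_4 = (+0.9804, -0.1969)
n_5 = (+0.7253, +0.6885)
n_6 = (+0.1132, +0.9936)
  (0,1): δ = 134.98°  ·
  (0,2): δ = 87.43°  ·
  (0,3): δ = 27.46°  ·
  (0,4): δ = 51.02°  ·
  (0,5): δ = 105.88°  ·
  (0,6): δ = 145.87°  ·
  (1,2): δ = 132.45°  ·
  (1,3): δ = 72.48°  ·
  (1,4): δ = 6.00°  ✓
  (1,5): δ = 60.86°  ·
  (1,6): δ = 100.85°  ·
  (2,3): δ = 120.03°  ·
  (2,4): δ = 41.56°  ·
  (2,5): δ = 13.31°  ·
  (2,6): δ = 53.30°  ·
  (3,4): δ = 101.52°  ·
  (3,5): δ = 46.66°  ·
  (3,6): δ = 6.67°  ✓
  (4,5): δ = 125.13°  ·
  (4,6): δ = 85.14°  ·
  (5,6): δ = 140.01°  ·
antipodal pairs: 2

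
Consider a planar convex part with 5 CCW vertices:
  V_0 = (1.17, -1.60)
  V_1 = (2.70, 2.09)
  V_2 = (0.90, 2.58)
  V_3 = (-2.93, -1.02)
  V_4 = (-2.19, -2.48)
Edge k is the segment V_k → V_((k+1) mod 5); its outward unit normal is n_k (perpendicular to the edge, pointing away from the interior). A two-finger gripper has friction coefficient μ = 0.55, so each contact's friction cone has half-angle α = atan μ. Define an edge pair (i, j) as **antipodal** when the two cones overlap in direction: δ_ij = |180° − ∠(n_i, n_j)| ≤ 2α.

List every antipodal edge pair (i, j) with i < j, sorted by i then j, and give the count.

count = 5; pairs: (0,2), (0,3), (1,3), (1,4), (2,4)

α = atan 0.55 = 28.81°;  2α = 57.62°
n_0 = (+0.9237, -0.3830)
n_1 = (+0.2627, +0.9649)
n_2 = (-0.6849, +0.7286)
n_3 = (-0.8920, -0.4521)
n_4 = (+0.2534, -0.9674)
  (0,1): δ = 82.71°  ·
  (0,2): δ = 24.25°  ✓
  (0,3): δ = 49.40°  ✓
  (0,4): δ = 127.20°  ·
  (1,2): δ = 121.54°  ·
  (1,3): δ = 47.89°  ✓
  (1,4): δ = 29.90°  ✓
  (2,3): δ = 106.35°  ·
  (2,4): δ = 28.55°  ✓
  (3,4): δ = 102.20°  ·
antipodal pairs: 5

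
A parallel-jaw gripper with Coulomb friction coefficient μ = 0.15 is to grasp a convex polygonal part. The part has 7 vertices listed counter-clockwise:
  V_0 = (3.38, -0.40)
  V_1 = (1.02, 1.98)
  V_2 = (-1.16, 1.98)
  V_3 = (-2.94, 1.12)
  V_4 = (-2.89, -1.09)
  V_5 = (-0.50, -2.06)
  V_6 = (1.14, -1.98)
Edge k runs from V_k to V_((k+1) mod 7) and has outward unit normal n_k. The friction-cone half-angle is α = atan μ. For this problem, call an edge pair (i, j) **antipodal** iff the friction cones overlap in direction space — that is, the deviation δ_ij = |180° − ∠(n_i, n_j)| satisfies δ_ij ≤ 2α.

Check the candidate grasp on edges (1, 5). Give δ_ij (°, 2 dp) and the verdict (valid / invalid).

α = atan 0.15 = 8.53°;  2α = 17.06°
edge 1: e_1 = (-2.18, +0.00);  n_1 = (+0.0000, +1.0000)
edge 5: e_5 = (+1.64, +0.08);  n_5 = (+0.0487, -0.9988)
∠(n_1, n_5) = 177.21°
δ = |180° − 177.21°| = 2.79°
2.79° ≤ 2α = 17.06°  →  valid

δ = 2.79°, valid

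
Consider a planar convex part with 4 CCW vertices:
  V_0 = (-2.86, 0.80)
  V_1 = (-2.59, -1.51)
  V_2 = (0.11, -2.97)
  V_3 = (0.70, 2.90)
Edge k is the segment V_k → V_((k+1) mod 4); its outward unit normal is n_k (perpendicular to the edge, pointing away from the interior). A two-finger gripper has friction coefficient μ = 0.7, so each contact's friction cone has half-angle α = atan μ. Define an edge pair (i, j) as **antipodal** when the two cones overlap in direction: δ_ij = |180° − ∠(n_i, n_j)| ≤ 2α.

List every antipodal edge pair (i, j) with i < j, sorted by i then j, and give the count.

α = atan 0.7 = 34.99°;  2α = 69.98°
n_0 = (-0.9932, -0.1161)
n_1 = (-0.4757, -0.8796)
n_2 = (+0.9950, -0.1000)
n_3 = (-0.5081, +0.8613)
  (0,1): δ = 125.07°  ·
  (0,2): δ = 12.41°  ✓
  (0,3): δ = 113.87°  ·
  (1,2): δ = 67.34°  ✓
  (1,3): δ = 58.94°  ✓
  (2,3): δ = 53.72°  ✓
antipodal pairs: 4

count = 4; pairs: (0,2), (1,2), (1,3), (2,3)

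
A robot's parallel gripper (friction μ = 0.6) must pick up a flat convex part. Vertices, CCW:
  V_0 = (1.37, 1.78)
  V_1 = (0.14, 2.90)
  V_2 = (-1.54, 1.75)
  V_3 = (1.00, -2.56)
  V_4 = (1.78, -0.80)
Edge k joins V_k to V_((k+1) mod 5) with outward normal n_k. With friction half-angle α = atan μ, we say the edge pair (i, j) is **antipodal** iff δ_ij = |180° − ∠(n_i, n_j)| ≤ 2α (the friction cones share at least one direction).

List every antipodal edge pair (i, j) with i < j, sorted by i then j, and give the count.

count = 4; pairs: (0,2), (1,3), (2,3), (2,4)

α = atan 0.6 = 30.96°;  2α = 61.93°
n_0 = (+0.6733, +0.7394)
n_1 = (-0.5649, +0.8252)
n_2 = (-0.8615, -0.5077)
n_3 = (+0.9142, -0.4052)
n_4 = (+0.9876, +0.1569)
  (0,1): δ = 103.29°  ·
  (0,2): δ = 17.17°  ✓
  (0,3): δ = 108.42°  ·
  (0,4): δ = 141.35°  ·
  (1,2): δ = 93.88°  ·
  (1,3): δ = 31.71°  ✓
  (1,4): δ = 64.64°  ·
  (2,3): δ = 54.41°  ✓
  (2,4): δ = 21.48°  ✓
  (3,4): δ = 147.07°  ·
antipodal pairs: 4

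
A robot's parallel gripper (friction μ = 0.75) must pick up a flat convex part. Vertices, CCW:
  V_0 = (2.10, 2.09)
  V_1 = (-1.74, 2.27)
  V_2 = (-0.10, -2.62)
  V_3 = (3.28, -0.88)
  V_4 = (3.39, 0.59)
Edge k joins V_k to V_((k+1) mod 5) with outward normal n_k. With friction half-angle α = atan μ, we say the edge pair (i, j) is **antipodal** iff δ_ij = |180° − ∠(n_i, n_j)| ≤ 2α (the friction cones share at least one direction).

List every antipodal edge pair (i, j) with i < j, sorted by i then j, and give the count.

count = 4; pairs: (0,1), (0,2), (1,3), (1,4)

α = atan 0.75 = 36.87°;  2α = 73.74°
n_0 = (+0.0468, +0.9989)
n_1 = (-0.9481, -0.3180)
n_2 = (+0.4577, -0.8891)
n_3 = (+0.9972, -0.0746)
n_4 = (+0.7582, +0.6520)
  (0,1): δ = 68.78°  ✓
  (0,2): δ = 29.92°  ✓
  (0,3): δ = 88.40°  ·
  (0,4): δ = 133.38°  ·
  (1,2): δ = 81.30°  ·
  (1,3): δ = 22.82°  ✓
  (1,4): δ = 22.16°  ✓
  (2,3): δ = 121.52°  ·
  (2,4): δ = 76.54°  ·
  (3,4): δ = 135.03°  ·
antipodal pairs: 4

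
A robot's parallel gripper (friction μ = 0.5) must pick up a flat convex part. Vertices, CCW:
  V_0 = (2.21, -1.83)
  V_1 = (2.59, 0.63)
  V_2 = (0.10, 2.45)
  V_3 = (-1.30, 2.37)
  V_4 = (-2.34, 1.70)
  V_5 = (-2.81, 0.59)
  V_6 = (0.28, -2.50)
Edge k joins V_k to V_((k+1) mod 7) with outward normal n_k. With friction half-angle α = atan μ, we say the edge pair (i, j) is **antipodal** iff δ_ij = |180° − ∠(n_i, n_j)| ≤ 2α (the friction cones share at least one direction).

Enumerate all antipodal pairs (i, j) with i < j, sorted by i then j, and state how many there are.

count = 7; pairs: (0,3), (0,4), (1,5), (2,5), (2,6), (3,6), (4,6)

α = atan 0.5 = 26.57°;  2α = 53.13°
n_0 = (+0.9883, -0.1527)
n_1 = (+0.5901, +0.8073)
n_2 = (-0.0570, +0.9984)
n_3 = (-0.5416, +0.8407)
n_4 = (-0.9209, +0.3899)
n_5 = (-0.7071, -0.7071)
n_6 = (+0.3280, -0.9447)
  (0,1): δ = 117.38°  ·
  (0,2): δ = 77.95°  ·
  (0,3): δ = 48.43°  ✓
  (0,4): δ = 14.17°  ✓
  (0,5): δ = 53.78°  ·
  (0,6): δ = 117.93°  ·
  (1,2): δ = 140.57°  ·
  (1,3): δ = 111.05°  ·
  (1,4): δ = 76.78°  ·
  (1,5): δ = 8.84°  ✓
  (1,6): δ = 55.31°  ·
  (2,3): δ = 150.48°  ·
  (2,4): δ = 116.22°  ·
  (2,5): δ = 48.27°  ✓
  (2,6): δ = 15.87°  ✓
  (3,4): δ = 145.74°  ·
  (3,5): δ = 77.79°  ·
  (3,6): δ = 13.65°  ✓
  (4,5): δ = 112.05°  ·
  (4,6): δ = 47.91°  ✓
  (5,6): δ = 115.86°  ·
antipodal pairs: 7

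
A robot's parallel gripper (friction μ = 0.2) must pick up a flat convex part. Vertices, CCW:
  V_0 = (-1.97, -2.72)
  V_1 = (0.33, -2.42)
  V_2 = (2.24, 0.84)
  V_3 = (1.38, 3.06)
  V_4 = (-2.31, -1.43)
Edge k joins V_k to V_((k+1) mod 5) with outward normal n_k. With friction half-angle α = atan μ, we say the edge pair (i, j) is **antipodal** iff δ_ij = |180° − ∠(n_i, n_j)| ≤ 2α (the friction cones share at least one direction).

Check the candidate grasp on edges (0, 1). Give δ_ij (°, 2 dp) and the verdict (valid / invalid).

α = atan 0.2 = 11.31°;  2α = 22.62°
edge 0: e_0 = (+2.30, +0.30);  n_0 = (+0.1293, -0.9916)
edge 1: e_1 = (+1.91, +3.26);  n_1 = (+0.8628, -0.5055)
∠(n_0, n_1) = 52.20°
δ = |180° − 52.20°| = 127.80°
127.80° > 2α = 22.62°  →  invalid

δ = 127.80°, invalid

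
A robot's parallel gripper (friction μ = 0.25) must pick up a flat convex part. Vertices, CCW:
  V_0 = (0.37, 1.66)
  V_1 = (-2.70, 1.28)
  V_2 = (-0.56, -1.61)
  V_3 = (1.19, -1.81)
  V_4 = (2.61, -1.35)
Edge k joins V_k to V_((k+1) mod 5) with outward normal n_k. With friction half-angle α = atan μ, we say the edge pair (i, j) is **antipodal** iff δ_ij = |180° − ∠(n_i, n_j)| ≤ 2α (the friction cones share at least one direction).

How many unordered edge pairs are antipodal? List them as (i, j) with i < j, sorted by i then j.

α = atan 0.25 = 14.04°;  2α = 28.07°
n_0 = (-0.1228, +0.9924)
n_1 = (-0.8037, -0.5951)
n_2 = (-0.1135, -0.9935)
n_3 = (+0.3082, -0.9513)
n_4 = (+0.8022, +0.5970)
  (0,1): δ = 60.54°  ·
  (0,2): δ = 13.58°  ✓
  (0,3): δ = 10.89°  ✓
  (0,4): δ = 119.60°  ·
  (1,2): δ = 133.04°  ·
  (1,3): δ = 108.57°  ·
  (1,4): δ = 0.14°  ✓
  (2,3): δ = 155.53°  ·
  (2,4): δ = 46.82°  ·
  (3,4): δ = 71.29°  ·
antipodal pairs: 3

count = 3; pairs: (0,2), (0,3), (1,4)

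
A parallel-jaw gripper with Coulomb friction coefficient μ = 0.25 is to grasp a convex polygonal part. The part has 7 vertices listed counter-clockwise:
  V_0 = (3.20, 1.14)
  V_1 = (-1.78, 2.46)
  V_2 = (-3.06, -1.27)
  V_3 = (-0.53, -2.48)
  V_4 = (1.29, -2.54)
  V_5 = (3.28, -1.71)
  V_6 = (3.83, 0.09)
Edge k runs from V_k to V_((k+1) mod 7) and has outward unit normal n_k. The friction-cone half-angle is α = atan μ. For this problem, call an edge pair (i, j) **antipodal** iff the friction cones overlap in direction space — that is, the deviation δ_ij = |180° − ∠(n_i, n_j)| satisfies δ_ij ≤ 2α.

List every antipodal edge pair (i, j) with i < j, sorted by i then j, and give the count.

α = atan 0.25 = 14.04°;  2α = 28.07°
n_0 = (+0.2562, +0.9666)
n_1 = (-0.9459, +0.3246)
n_2 = (-0.4315, -0.9021)
n_3 = (-0.0329, -0.9995)
n_4 = (+0.3849, -0.9229)
n_5 = (+0.9564, -0.2922)
n_6 = (+0.8575, +0.5145)
  (0,1): δ = 94.09°  ·
  (0,2): δ = 10.71°  ✓
  (0,3): δ = 12.96°  ✓
  (0,4): δ = 37.49°  ·
  (0,5): δ = 87.85°  ·
  (0,6): δ = 135.81°  ·
  (1,2): δ = 96.62°  ·
  (1,3): δ = 72.95°  ·
  (1,4): δ = 48.42°  ·
  (1,5): δ = 1.95°  ✓
  (1,6): δ = 49.90°  ·
  (2,3): δ = 156.33°  ·
  (2,4): δ = 131.80°  ·
  (2,5): δ = 81.43°  ·
  (2,6): δ = 33.48°  ·
  (3,4): δ = 155.47°  ·
  (3,5): δ = 105.10°  ·
  (3,6): δ = 57.15°  ·
  (4,5): δ = 129.63°  ·
  (4,6): δ = 81.68°  ·
  (5,6): δ = 132.05°  ·
antipodal pairs: 3

count = 3; pairs: (0,2), (0,3), (1,5)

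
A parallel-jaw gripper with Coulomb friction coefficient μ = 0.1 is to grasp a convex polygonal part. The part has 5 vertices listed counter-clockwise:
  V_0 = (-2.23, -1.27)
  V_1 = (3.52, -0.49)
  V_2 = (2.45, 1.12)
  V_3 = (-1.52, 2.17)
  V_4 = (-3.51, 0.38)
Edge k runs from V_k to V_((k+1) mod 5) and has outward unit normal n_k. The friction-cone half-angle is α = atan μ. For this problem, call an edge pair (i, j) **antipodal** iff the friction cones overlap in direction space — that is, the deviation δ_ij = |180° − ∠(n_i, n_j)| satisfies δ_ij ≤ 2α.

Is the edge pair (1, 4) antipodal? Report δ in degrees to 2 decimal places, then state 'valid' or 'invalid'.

δ = 4.19°, valid

α = atan 0.1 = 5.71°;  2α = 11.42°
edge 1: e_1 = (-1.07, +1.61);  n_1 = (+0.8328, +0.5535)
edge 4: e_4 = (+1.28, -1.65);  n_4 = (-0.7901, -0.6129)
∠(n_1, n_4) = 175.81°
δ = |180° − 175.81°| = 4.19°
4.19° ≤ 2α = 11.42°  →  valid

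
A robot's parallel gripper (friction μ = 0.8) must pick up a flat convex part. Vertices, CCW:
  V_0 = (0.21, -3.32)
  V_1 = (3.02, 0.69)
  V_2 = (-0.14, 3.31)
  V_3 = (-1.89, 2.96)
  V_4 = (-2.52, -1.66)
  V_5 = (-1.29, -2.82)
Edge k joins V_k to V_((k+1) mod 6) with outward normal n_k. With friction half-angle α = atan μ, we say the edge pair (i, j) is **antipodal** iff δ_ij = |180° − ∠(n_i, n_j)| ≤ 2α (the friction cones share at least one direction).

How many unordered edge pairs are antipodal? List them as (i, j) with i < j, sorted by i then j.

count = 7; pairs: (0,2), (0,3), (1,3), (1,4), (1,5), (2,4), (2,5)

α = atan 0.8 = 38.66°;  2α = 77.32°
n_0 = (+0.8189, -0.5739)
n_1 = (+0.6383, +0.7698)
n_2 = (-0.1961, +0.9806)
n_3 = (-0.9908, +0.1351)
n_4 = (-0.6861, -0.7275)
n_5 = (-0.3162, -0.9487)
  (0,1): δ = 94.64°  ·
  (0,2): δ = 43.67°  ✓
  (0,3): δ = 27.26°  ✓
  (0,4): δ = 81.70°  ·
  (0,5): δ = 106.59°  ·
  (1,2): δ = 129.03°  ·
  (1,3): δ = 58.10°  ✓
  (1,4): δ = 3.66°  ✓
  (1,5): δ = 21.23°  ✓
  (2,3): δ = 109.08°  ·
  (2,4): δ = 54.63°  ✓
  (2,5): δ = 29.74°  ✓
  (3,4): δ = 125.56°  ·
  (3,5): δ = 100.67°  ·
  (4,5): δ = 155.11°  ·
antipodal pairs: 7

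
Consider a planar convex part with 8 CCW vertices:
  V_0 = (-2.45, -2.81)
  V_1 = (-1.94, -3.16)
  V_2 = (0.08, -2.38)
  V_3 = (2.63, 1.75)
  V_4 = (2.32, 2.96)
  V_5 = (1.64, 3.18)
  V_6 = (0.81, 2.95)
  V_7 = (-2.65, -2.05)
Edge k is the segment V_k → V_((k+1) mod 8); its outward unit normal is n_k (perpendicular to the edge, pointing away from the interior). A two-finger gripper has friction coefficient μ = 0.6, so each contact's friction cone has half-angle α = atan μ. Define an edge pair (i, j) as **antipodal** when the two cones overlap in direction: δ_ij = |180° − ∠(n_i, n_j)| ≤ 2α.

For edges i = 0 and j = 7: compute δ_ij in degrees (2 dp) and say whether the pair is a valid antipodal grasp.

α = atan 0.6 = 30.96°;  2α = 61.93°
edge 0: e_0 = (+0.51, -0.35);  n_0 = (-0.5658, -0.8245)
edge 7: e_7 = (+0.20, -0.76);  n_7 = (-0.9671, -0.2545)
∠(n_0, n_7) = 40.80°
δ = |180° − 40.80°| = 139.20°
139.20° > 2α = 61.93°  →  invalid

δ = 139.20°, invalid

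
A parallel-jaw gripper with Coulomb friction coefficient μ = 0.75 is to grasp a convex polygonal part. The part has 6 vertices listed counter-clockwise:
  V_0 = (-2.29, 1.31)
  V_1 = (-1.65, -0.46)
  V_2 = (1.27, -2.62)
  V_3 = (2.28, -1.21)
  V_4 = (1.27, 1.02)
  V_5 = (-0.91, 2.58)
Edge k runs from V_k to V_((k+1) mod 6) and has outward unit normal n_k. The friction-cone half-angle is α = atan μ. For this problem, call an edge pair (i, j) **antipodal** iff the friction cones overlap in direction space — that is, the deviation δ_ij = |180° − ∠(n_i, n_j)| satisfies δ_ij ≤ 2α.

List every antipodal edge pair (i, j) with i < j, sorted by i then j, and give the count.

count = 7; pairs: (0,2), (0,3), (0,4), (1,3), (1,4), (2,5), (3,5)

α = atan 0.75 = 36.87°;  2α = 73.74°
n_0 = (-0.9404, -0.3400)
n_1 = (-0.5947, -0.8039)
n_2 = (+0.8130, -0.5823)
n_3 = (+0.9109, +0.4126)
n_4 = (+0.5819, +0.8132)
n_5 = (-0.6772, +0.7358)
  (0,1): δ = 146.37°  ·
  (0,2): δ = 55.49°  ✓
  (0,3): δ = 4.49°  ✓
  (0,4): δ = 34.53°  ✓
  (0,5): δ = 112.74°  ·
  (1,2): δ = 89.12°  ·
  (1,3): δ = 29.14°  ✓
  (1,4): δ = 0.90°  ✓
  (1,5): δ = 79.11°  ·
  (2,3): δ = 120.02°  ·
  (2,4): δ = 89.97°  ·
  (2,5): δ = 11.76°  ✓
  (3,4): δ = 149.95°  ·
  (3,5): δ = 71.74°  ✓
  (4,5): δ = 101.79°  ·
antipodal pairs: 7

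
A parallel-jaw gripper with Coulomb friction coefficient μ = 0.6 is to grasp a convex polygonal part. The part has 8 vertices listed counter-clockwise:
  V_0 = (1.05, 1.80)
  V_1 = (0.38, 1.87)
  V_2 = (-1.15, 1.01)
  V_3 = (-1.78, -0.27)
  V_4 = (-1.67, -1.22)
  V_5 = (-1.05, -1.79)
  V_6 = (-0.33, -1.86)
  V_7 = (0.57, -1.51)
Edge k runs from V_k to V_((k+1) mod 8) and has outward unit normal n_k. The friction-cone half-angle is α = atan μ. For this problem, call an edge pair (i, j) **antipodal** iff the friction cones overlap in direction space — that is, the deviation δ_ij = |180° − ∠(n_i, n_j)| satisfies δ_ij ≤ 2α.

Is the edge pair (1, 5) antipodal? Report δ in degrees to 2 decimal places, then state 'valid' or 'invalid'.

α = atan 0.6 = 30.96°;  2α = 61.93°
edge 1: e_1 = (-1.53, -0.86);  n_1 = (-0.4900, +0.8717)
edge 5: e_5 = (+0.72, -0.07);  n_5 = (-0.0968, -0.9953)
∠(n_1, n_5) = 145.11°
δ = |180° − 145.11°| = 34.89°
34.89° ≤ 2α = 61.93°  →  valid

δ = 34.89°, valid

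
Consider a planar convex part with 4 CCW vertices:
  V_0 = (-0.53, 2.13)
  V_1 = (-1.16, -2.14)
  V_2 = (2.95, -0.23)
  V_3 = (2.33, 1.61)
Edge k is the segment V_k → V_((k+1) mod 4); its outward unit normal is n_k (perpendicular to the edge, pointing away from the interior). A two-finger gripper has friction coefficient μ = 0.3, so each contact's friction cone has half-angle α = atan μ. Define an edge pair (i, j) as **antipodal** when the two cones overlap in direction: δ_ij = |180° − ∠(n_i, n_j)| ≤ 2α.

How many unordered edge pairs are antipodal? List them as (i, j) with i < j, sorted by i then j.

α = atan 0.3 = 16.70°;  2α = 33.40°
n_0 = (-0.9893, +0.1460)
n_1 = (+0.4214, -0.9069)
n_2 = (+0.9476, +0.3193)
n_3 = (+0.1789, +0.9839)
  (0,1): δ = 56.68°  ·
  (0,2): δ = 27.01°  ✓
  (0,3): δ = 88.09°  ·
  (1,2): δ = 96.30°  ·
  (1,3): δ = 35.23°  ·
  (2,3): δ = 118.93°  ·
antipodal pairs: 1

count = 1; pairs: (0,2)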